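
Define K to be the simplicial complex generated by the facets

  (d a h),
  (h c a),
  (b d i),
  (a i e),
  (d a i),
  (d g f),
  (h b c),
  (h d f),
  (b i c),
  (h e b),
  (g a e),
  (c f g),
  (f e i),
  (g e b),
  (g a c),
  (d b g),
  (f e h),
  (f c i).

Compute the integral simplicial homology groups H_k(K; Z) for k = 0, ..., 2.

Fix the vertex order a < b < c < d < e < f < g < h < i and write every simplex with vertices in increasing order. Then dim K = 2 and the simplices of K are:

  0-simplices (9): a, b, c, d, e, f, g, h, i
  1-simplices (27): ac, ad, ae, ag, ah, ai, bc, bd, be, bg, bh, bi, cf, cg, ch, ci, df, dg, dh, di, ef, eg, eh, ei, fg, fh, fi
  2-simplices (18): acg, ach, adh, adi, aeg, aei, bch, bci, bdg, bdi, beg, beh, cfg, cfi, dfg, dfh, efh, efi

so the chain groups are C_0 ≅ Z^9, C_1 ≅ Z^27, C_2 ≅ Z^18.

∂_1: C_1 → C_0 maps an edge to its endpoints' difference, ∂[p,q] = q − p. For instance
  ∂ae = e − a.
This gives a 9×27 integer matrix of rank 8; reducing to Smith normal form yields diagonal entries (1,1,1,1,1,1,1,1).

Boundary ∂_2: C_2 → C_1 sends each 2-simplex [p,q,r] to [q,r] − [p,r] + [p,q]. For instance
  ∂bch = ch − bh + bc,
  ∂dfh = fh − dh + df.
As a 27×18 matrix over Z this has rank 17, with invariant factors (1,1,1,1,1,1,1,1,1,1,1,1,1,1,1,1,1).

From H_k ≅ ker(∂_k) / im(∂_{k+1}) we obtain:

  H_0: rank C_0 − rank ∂_1 = 9 − 8 = 1, and the invariant factors of ∂_1 are all 1, so H_0 ≅ Z.
  H_1: rank ker ∂_1 − rank ∂_2 = (27 − 8) − 17 = 2, and the invariant factors of ∂_2 are all 1, so H_1 ≅ Z^2.
  H_2: rank ker ∂_2 − rank ∂_3 = (18 − 17) − 0 = 1, and there is no ∂_3, so H_2 ≅ Z.

(K is a triangulation of the torus T^2.)

H_0 ≅ Z,  H_1 ≅ Z^2,  H_2 ≅ Z.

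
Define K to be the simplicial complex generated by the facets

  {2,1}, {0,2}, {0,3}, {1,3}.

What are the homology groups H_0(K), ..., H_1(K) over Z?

Fix the vertex order 0 < 1 < 2 < 3 and write every simplex with vertices in increasing order. Then dim K = 1 and the simplices of K are:

  0-simplices (4): [0], [1], [2], [3]
  1-simplices (4): [0,2], [0,3], [1,2], [1,3]

giving chain groups C_0 ≅ Z^4, C_1 ≅ Z^4.

∂_1: C_1 → C_0 is given by ∂[p,q] = [q] − [p].
As a 4×4 matrix over Z this has rank 3, with invariant factors (1,1,1).

Computing H_k = (kernel of ∂_k) / (image of ∂_{k+1}):

  H_0: rank C_0 − rank ∂_1 = 4 − 3 = 1, and the invariant factors of ∂_1 are all 1, so H_0 ≅ Z.
  H_1: rank ker ∂_1 − rank ∂_2 = (4 − 3) − 0 = 1, and there is no ∂_2, so H_1 ≅ Z.

As a check, the Euler characteristic is 4 − 4 = 0, which agrees with 1 − 1 = 0.
(K is a triangulation of the circle S^1.)

H_0 ≅ Z,  H_1 ≅ Z.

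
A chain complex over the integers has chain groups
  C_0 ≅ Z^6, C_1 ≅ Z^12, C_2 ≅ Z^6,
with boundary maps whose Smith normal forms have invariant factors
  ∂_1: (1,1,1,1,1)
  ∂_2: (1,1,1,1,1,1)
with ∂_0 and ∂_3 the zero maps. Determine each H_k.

H_0 ≅ Z,  H_1 ≅ Z,  H_2 = 0.

H_0: b_0 = 6 − 0 − 5 = 1; torsion from ∂_1 factors > 1: none. So H_0 ≅ Z.
H_1: b_1 = 12 − 5 − 6 = 1; torsion from ∂_2 factors > 1: none. So H_1 ≅ Z.
H_2: b_2 = 6 − 6 − 0 = 0; torsion from ∂_3 factors > 1: none. So H_2 ≅ 0.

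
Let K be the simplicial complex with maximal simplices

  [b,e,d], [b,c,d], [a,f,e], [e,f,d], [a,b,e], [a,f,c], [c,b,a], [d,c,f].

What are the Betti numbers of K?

Take the total order a < b < c < d < e < f on the vertex set. Then K (dimension 2) consists of the simplices:

  0-simplices (6): a, b, c, d, e, f
  1-simplices (12): ab, ac, ae, af, bc, bd, be, cd, cf, de, df, ef
  2-simplices (8): abc, abe, acf, aef, bcd, bde, cdf, def

Hence C_0 ≅ Z^6, C_1 ≅ Z^12, C_2 ≅ Z^8.

The boundary map ∂_1: C_1 → C_0 maps an edge to its endpoints' difference, ∂[p,q] = q − p. For instance
  ∂cf = f − c.
The resulting 6×12 matrix has rank 5, and its Smith normal form has invariant factors (1,1,1,1,1).

Boundary ∂_2: C_2 → C_1 acts by ∂[p,q,r] = [q,r] − [p,r] + [p,q]. For instance
  ∂def = ef − df + de,
  ∂cdf = df − cf + cd.
As a 12×8 matrix over Z this has rank 7, with invariant factors (1,1,1,1,1,1,1).

Reading off H_k = ker ∂_k / im ∂_{k+1}:

  H_0: rank C_0 − rank ∂_1 = 6 − 5 = 1, and the invariant factors of ∂_1 are all 1, so H_0 = Z.
  H_1: rank ker ∂_1 − rank ∂_2 = (12 − 5) − 7 = 0, and the invariant factors of ∂_2 are all 1, so H_1 = 0.
  H_2: rank ker ∂_2 − rank ∂_3 = (8 − 7) − 0 = 1, and there is no ∂_3, so H_2 = Z.

As a check, the Euler characteristic is 6 − 12 + 8 = 2, which agrees with 1 − 0 + 1 = 2.
(K is a triangulation of the 2-sphere S^2.)

Hence the Betti numbers are b_0 = 1, b_1 = 0, b_2 = 1.

b_0 = 1, b_1 = 0, b_2 = 1.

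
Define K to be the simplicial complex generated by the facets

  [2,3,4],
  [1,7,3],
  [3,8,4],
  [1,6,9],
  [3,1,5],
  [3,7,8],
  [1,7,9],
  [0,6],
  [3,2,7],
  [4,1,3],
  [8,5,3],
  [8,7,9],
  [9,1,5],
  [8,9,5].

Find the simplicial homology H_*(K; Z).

H_0 ≅ Z,  H_1 = 0,  H_2 ≅ Z.

Take the total order 0 < 1 < 2 < 3 < 4 < 5 < 6 < 7 < 8 < 9 on the vertex set. Then K (dimension 2) consists of the simplices:

  0-simplices (10): [0], [1], [2], [3], [4], [5], [6], [7], [8], [9]
  1-simplices (21): [0,6], [1,3], [1,4], [1,5], [1,6], [1,7], [1,9], [2,3], [2,4], [2,7], [3,4], [3,5], [3,7], [3,8], [4,8], [5,8], [5,9], [6,9], [7,8], [7,9], [8,9]
  2-simplices (13): [1,3,4], [1,3,5], [1,3,7], [1,5,9], [1,6,9], [1,7,9], [2,3,4], [2,3,7], [3,4,8], [3,5,8], [3,7,8], [5,8,9], [7,8,9]

so the chain groups are C_0 ≅ Z^10, C_1 ≅ Z^21, C_2 ≅ Z^13.

The boundary map ∂_1: C_1 → C_0 sends each edge [p,q] (with p < q) to q − p. For instance
  ∂[3,5] = [5] − [3].
The 10×21 boundary matrix has rank 9 and Smith normal form diag(1,1,1,1,1,1,1,1,1).

Boundary ∂_2: C_2 → C_1 acts by ∂[p,q,r] = [q,r] − [p,r] + [p,q]. For instance
  ∂[3,5,8] = [5,8] − [3,8] + [3,5],
  ∂[2,3,4] = [3,4] − [2,4] + [2,3].
The resulting 21×13 matrix has rank 12, and its Smith normal form has invariant factors (1,1,1,1,1,1,1,1,1,1,1,1).

Now H_k = ker ∂_k / im ∂_{k+1}, so:

  H_0: rank C_0 − rank ∂_1 = 10 − 9 = 1, and the invariant factors of ∂_1 are all 1, so H_0 ≅ Z.
  H_1: rank ker ∂_1 − rank ∂_2 = (21 − 9) − 12 = 0, and the invariant factors of ∂_2 are all 1, so H_1 ≅ 0.
  H_2: rank ker ∂_2 − rank ∂_3 = (13 − 12) − 0 = 1, and there is no ∂_3, so H_2 ≅ Z.

As a check, the Euler characteristic is 10 − 21 + 13 = 2, which agrees with 1 − 0 + 1 = 2.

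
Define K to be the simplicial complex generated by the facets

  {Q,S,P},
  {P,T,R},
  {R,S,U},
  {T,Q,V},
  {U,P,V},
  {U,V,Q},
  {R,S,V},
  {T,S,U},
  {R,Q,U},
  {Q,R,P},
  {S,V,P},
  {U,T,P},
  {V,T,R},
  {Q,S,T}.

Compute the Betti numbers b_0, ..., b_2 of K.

Take the total order P < Q < R < S < T < U < V on the vertex set. Then K (dimension 2) consists of the simplices:

  0-simplices (7): P, Q, R, S, T, U, V
  1-simplices (21): PQ, PR, PS, PT, PU, PV, QR, QS, QT, QU, QV, RS, RT, RU, RV, ST, SU, SV, TU, TV, UV
  2-simplices (14): PQR, PQS, PRT, PSV, PTU, PUV, QRU, QST, QTV, QUV, RSU, RSV, RTV, STU

Hence C_0 ≅ Z^7, C_1 ≅ Z^21, C_2 ≅ Z^14.

The boundary map ∂_1: C_1 → C_0 maps an edge to its endpoints' difference, ∂[p,q] = q − p.
This gives a 7×21 integer matrix of rank 6; reducing to Smith normal form yields diagonal entries (1,1,1,1,1,1).

Boundary ∂_2: C_2 → C_1 sends each 2-simplex [p,q,r] to [q,r] − [p,r] + [p,q]. For instance
  ∂RSU = SU − RU + RS,
  ∂PUV = UV − PV + PU.
The resulting 21×14 matrix has rank 13, and its Smith normal form has invariant factors (1,1,1,1,1,1,1,1,1,1,1,1,1).

Computing H_k = (kernel of ∂_k) / (image of ∂_{k+1}):

  H_0: rank C_0 − rank ∂_1 = 7 − 6 = 1, and the invariant factors of ∂_1 are all 1, so H_0 ≅ Z.
  H_1: rank ker ∂_1 − rank ∂_2 = (21 − 6) − 13 = 2, and the invariant factors of ∂_2 are all 1, so H_1 ≅ Z^2.
  H_2: rank ker ∂_2 − rank ∂_3 = (14 − 13) − 0 = 1, and there is no ∂_3, so H_2 ≅ Z.

As a check, the Euler characteristic is 7 − 21 + 14 = 0, which agrees with 1 − 2 + 1 = 0.

Hence the Betti numbers are b_0 = 1, b_1 = 2, b_2 = 1.

b_0 = 1, b_1 = 2, b_2 = 1.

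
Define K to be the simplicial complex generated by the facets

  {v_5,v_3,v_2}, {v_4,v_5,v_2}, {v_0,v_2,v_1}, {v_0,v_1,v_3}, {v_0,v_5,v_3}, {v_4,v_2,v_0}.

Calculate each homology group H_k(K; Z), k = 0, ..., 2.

We work with the vertex ordering v_0 < v_1 < v_2 < v_3 < v_4 < v_5. The simplices of K, each written with vertices in increasing order, are:

  0-simplices (6): [v_0], [v_1], [v_2], [v_3], [v_4], [v_5]
  1-simplices (12): [v_0,v_1], [v_0,v_2], [v_0,v_3], [v_0,v_4], [v_0,v_5], [v_1,v_2], [v_1,v_3], [v_2,v_3], [v_2,v_4], [v_2,v_5], [v_3,v_5], [v_4,v_5]
  2-simplices (6): [v_0,v_1,v_2], [v_0,v_1,v_3], [v_0,v_2,v_4], [v_0,v_3,v_5], [v_2,v_3,v_5], [v_2,v_4,v_5]

so the chain groups are C_0 ≅ Z^6, C_1 ≅ Z^12, C_2 ≅ Z^6.

Boundary ∂_1: C_1 → C_0 sends each edge [p,q] (with p < q) to q − p.
The resulting 6×12 matrix has rank 5, and its Smith normal form has invariant factors (1,1,1,1,1).

Boundary ∂_2: C_2 → C_1 sends each 2-simplex [p,q,r] to [q,r] − [p,r] + [p,q]. For instance
  ∂[v_2,v_4,v_5] = [v_4,v_5] − [v_2,v_5] + [v_2,v_4],
  ∂[v_0,v_1,v_3] = [v_1,v_3] − [v_0,v_3] + [v_0,v_1].
The 12×6 boundary matrix has rank 6 and Smith normal form diag(1,1,1,1,1,1).

Now H_k = ker ∂_k / im ∂_{k+1}, so:

  H_0: rank C_0 − rank ∂_1 = 6 − 5 = 1, and the invariant factors of ∂_1 are all 1, so H_0 = Z.
  H_1: rank ker ∂_1 − rank ∂_2 = (12 − 5) − 6 = 1, and the invariant factors of ∂_2 are all 1, so H_1 = Z.
  H_2: rank ker ∂_2 − rank ∂_3 = (6 − 6) − 0 = 0, and there is no ∂_3, so H_2 = 0.

As a check, the Euler characteristic is 6 − 12 + 6 = 0, which agrees with 1 − 1 + 0 = 0.

H_0 = Z,  H_1 = Z,  H_2 = 0.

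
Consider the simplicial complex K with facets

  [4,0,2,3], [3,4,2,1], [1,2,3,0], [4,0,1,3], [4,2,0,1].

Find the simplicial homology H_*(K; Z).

H_0 = Z,  H_1 = 0,  H_2 = 0,  H_3 = Z.

K has 5 vertices, 10 edges, 10 triangles, 5 3-simplices.
rank ∂_0 = 0, rank ∂_1 = 4 ⇒ b_0 = 5 − 0 − 4 = 1; all invariant factors of ∂_1 are 1 so no torsion. So H_0 = Z.
rank ∂_1 = 4, rank ∂_2 = 6 ⇒ b_1 = 10 − 4 − 6 = 0; all invariant factors of ∂_2 are 1 so no torsion. So H_1 = 0.
rank ∂_2 = 6, rank ∂_3 = 4 ⇒ b_2 = 10 − 6 − 4 = 0; all invariant factors of ∂_3 are 1 so no torsion. So H_2 = 0.
rank ∂_3 = 4, rank ∂_4 = 0 ⇒ b_3 = 5 − 4 − 0 = 1. So H_3 = Z.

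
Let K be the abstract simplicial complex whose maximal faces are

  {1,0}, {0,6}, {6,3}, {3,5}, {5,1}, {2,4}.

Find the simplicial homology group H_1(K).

H_1 ≅ Z.

We work with the vertex ordering 0 < 1 < 2 < 3 < 4 < 5 < 6. The simplices of K, each written with vertices in increasing order, are:

  0-simplices (7): [0], [1], [2], [3], [4], [5], [6]
  1-simplices (6): [0,1], [0,6], [1,5], [2,4], [3,5], [3,6]

Hence C_0 ≅ Z^7, C_1 ≅ Z^6.

Boundary ∂_1: C_1 → C_0 sends each edge [p,q] (with p < q) to q − p.
The 7×6 boundary matrix has rank 5 and Smith normal form diag(1,1,1,1,1).

From H_k ≅ ker(∂_k) / im(∂_{k+1}) we obtain:

  H_1: rank ker ∂_1 − rank ∂_2 = (6 − 5) − 0 = 1, and there is no ∂_2, so H_1 = Z.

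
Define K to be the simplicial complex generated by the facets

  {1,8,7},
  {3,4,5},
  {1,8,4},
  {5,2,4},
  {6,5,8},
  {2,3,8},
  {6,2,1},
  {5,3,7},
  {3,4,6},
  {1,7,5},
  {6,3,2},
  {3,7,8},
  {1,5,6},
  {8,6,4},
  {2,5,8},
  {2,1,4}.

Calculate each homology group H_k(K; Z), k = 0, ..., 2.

Order the vertices as 1 < 2 < 3 < 4 < 5 < 6 < 7 < 8. Listing each simplex with vertices in this order, K has dimension 2 with simplices:

  0-simplices (8): [1], [2], [3], [4], [5], [6], [7], [8]
  1-simplices (24): (24 of them)
  2-simplices (16): [1,2,4], [1,2,6], [1,4,8], [1,5,6], [1,5,7], [1,7,8], [2,3,6], [2,3,8], [2,4,5], [2,5,8], [3,4,5], [3,4,6], [3,5,7], [3,7,8], [4,6,8], [5,6,8]

so the chain groups are C_0 ≅ Z^8, C_1 ≅ Z^24, C_2 ≅ Z^16.

Boundary ∂_1: C_1 → C_0 sends each edge [p,q] (with p < q) to q − p.
The 8×24 boundary matrix has rank 7 and Smith normal form diag(1,1,1,1,1,1,1).

Boundary ∂_2: C_2 → C_1 maps a triangle to the signed sum of its edges. For instance
  ∂[3,4,5] = [4,5] − [3,5] + [3,4],
  ∂[3,5,7] = [5,7] − [3,7] + [3,5].
As a 24×16 matrix over Z this has rank 15, with invariant factors (1,1,1,1,1,1,1,1,1,1,1,1,1,1,1).

Reading off H_k = ker ∂_k / im ∂_{k+1}:

  H_0: rank C_0 − rank ∂_1 = 8 − 7 = 1, and the invariant factors of ∂_1 are all 1, so H_0 = Z.
  H_1: rank ker ∂_1 − rank ∂_2 = (24 − 7) − 15 = 2, and the invariant factors of ∂_2 are all 1, so H_1 = Z^2.
  H_2: rank ker ∂_2 − rank ∂_3 = (16 − 15) − 0 = 1, and there is no ∂_3, so H_2 = Z.

H_0 ≅ Z,  H_1 ≅ Z^2,  H_2 ≅ Z.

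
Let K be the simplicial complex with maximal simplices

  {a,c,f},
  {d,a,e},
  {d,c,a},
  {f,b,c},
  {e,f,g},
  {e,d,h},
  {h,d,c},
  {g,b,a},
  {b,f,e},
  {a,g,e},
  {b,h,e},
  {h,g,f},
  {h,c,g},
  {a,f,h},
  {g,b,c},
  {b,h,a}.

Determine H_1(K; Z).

H_1 = Z^2.

Take the total order a < b < c < d < e < f < g < h on the vertex set. Then K (dimension 2) consists of the simplices:

  0-simplices (8): a, b, c, d, e, f, g, h
  1-simplices (24): ab, ac, ad, ae, af, ag, ah, bc, be, bf, bg, bh, cd, cf, cg, ch, de, dh, ef, eg, eh, fg, fh, gh
  2-simplices (16): abg, abh, acd, acf, ade, aeg, afh, bcf, bcg, bef, beh, cdh, cgh, deh, efg, fgh

Hence C_0 ≅ Z^8, C_1 ≅ Z^24, C_2 ≅ Z^16.

∂_1: C_1 → C_0 is given by ∂[p,q] = [q] − [p].
The 8×24 boundary matrix has rank 7 and Smith normal form diag(1,1,1,1,1,1,1).

∂_2: C_2 → C_1 maps a triangle to the signed sum of its edges. For instance
  ∂ade = de − ae + ad,
  ∂bcf = cf − bf + bc.
The resulting 24×16 matrix has rank 15, and its Smith normal form has invariant factors (1,1,1,1,1,1,1,1,1,1,1,1,1,1,1).

Now H_k = ker ∂_k / im ∂_{k+1}, so:

  H_1: rank ker ∂_1 − rank ∂_2 = (24 − 7) − 15 = 2, and the invariant factors of ∂_2 are all 1, so H_1 ≅ Z^2.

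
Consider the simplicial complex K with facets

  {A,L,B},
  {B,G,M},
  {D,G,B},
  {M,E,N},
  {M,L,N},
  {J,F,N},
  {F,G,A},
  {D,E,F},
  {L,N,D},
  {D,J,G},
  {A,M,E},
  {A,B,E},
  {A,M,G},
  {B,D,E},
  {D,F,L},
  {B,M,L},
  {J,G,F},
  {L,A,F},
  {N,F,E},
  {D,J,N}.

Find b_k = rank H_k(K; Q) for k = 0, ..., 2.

b_0 = 1, b_1 = 1, b_2 = 0.

Fix the vertex order A < B < D < E < F < G < J < L < M < N and write every simplex with vertices in increasing order. Then dim K = 2 and the simplices of K are:

  0-simplices (10): A, B, D, E, F, G, J, L, M, N
  1-simplices (30): AB, AE, AF, AG, AL, AM, BD, BE, BG, BL, BM, DE, DF, DG, DJ, DL, DN, EF, EM, EN, FG, FJ, FL, FN, GJ, GM, JN, LM, LN, MN
  2-simplices (20): ABE, ABL, AEM, AFG, AFL, AGM, BDE, BDG, BGM, BLM, DEF, DFL, DGJ, DJN, DLN, EFN, EMN, FGJ, FJN, LMN

giving chain groups C_0 ≅ Z^10, C_1 ≅ Z^30, C_2 ≅ Z^20.

The boundary map ∂_1: C_1 → C_0 is given by ∂[p,q] = [q] − [p].
This gives a 10×30 integer matrix of rank 9; reducing to Smith normal form yields diagonal entries (1,1,1,1,1,1,1,1,1).

Boundary ∂_2: C_2 → C_1 acts by ∂[p,q,r] = [q,r] − [p,r] + [p,q]. For instance
  ∂DGJ = GJ − DJ + DG,
  ∂ABE = BE − AE + AB.
The resulting 30×20 matrix has rank 20, and its Smith normal form has invariant factors (1,1,1,1,1,1,1,1,1,1,1,1,1,1,1,1,1,1,1,2).

Computing H_k = (kernel of ∂_k) / (image of ∂_{k+1}):

  H_0: rank C_0 − rank ∂_1 = 10 − 9 = 1, and the invariant factors of ∂_1 are all 1, so H_0 ≅ Z.
  H_1: rank ker ∂_1 − rank ∂_2 = (30 − 9) − 20 = 1, and ∂_2 has invariant factor 2 > 1, so H_1 ≅ Z ⊕ Z/2Z.
  H_2: rank ker ∂_2 − rank ∂_3 = (20 − 20) − 0 = 0, and there is no ∂_3, so H_2 ≅ 0.

(K is a triangulation of the Klein bottle.)

Hence the Betti numbers are b_0 = 1, b_1 = 1, b_2 = 0.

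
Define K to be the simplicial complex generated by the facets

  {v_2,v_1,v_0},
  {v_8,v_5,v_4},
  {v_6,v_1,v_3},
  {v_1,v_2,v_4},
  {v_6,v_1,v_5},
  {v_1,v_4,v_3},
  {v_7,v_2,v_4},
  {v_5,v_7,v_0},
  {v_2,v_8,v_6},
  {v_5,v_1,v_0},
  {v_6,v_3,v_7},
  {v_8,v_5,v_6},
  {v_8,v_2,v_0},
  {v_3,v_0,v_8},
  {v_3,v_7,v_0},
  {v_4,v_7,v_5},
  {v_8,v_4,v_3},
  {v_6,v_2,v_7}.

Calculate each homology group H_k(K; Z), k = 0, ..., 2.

H_0 = Z,  H_1 = Z^2,  H_2 = Z.

Take the total order v_0 < v_1 < v_2 < v_3 < v_4 < v_5 < v_6 < v_7 < v_8 on the vertex set. Then K (dimension 2) consists of the simplices:

  0-simplices (9): [v_0], [v_1], [v_2], [v_3], [v_4], [v_5], [v_6], [v_7], [v_8]
  1-simplices (27): (27 of them)
  2-simplices (18): (18 of them)

giving chain groups C_0 ≅ Z^9, C_1 ≅ Z^27, C_2 ≅ Z^18.

The boundary map ∂_1: C_1 → C_0 maps an edge to its endpoints' difference, ∂[p,q] = q − p. For instance
  ∂[v_5,v_6] = [v_6] − [v_5].
As a 9×27 matrix over Z this has rank 8, with invariant factors (1,1,1,1,1,1,1,1).

The boundary map ∂_2: C_2 → C_1 maps a triangle to the signed sum of its edges. For instance
  ∂[v_3,v_4,v_8] = [v_4,v_8] − [v_3,v_8] + [v_3,v_4],
  ∂[v_1,v_3,v_4] = [v_3,v_4] − [v_1,v_4] + [v_1,v_3].
The resulting 27×18 matrix has rank 17, and its Smith normal form has invariant factors (1,1,1,1,1,1,1,1,1,1,1,1,1,1,1,1,1).

From H_k ≅ ker(∂_k) / im(∂_{k+1}) we obtain:

  H_0: rank C_0 − rank ∂_1 = 9 − 8 = 1, and the invariant factors of ∂_1 are all 1, so H_0 = Z.
  H_1: rank ker ∂_1 − rank ∂_2 = (27 − 8) − 17 = 2, and the invariant factors of ∂_2 are all 1, so H_1 = Z^2.
  H_2: rank ker ∂_2 − rank ∂_3 = (18 − 17) − 0 = 1, and there is no ∂_3, so H_2 = Z.

(K is a triangulation of the torus T^2.)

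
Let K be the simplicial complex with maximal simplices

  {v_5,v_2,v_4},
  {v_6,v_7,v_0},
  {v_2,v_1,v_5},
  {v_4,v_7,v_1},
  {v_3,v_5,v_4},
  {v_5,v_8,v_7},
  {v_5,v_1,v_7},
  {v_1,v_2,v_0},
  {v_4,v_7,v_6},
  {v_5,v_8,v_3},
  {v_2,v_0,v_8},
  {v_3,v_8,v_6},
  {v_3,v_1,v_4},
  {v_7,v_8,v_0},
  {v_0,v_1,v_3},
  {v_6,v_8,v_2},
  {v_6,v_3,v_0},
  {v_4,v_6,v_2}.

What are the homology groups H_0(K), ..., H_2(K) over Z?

We work with the vertex ordering v_0 < v_1 < v_2 < v_3 < v_4 < v_5 < v_6 < v_7 < v_8. The simplices of K, each written with vertices in increasing order, are:

  0-simplices (9): [v_0], [v_1], [v_2], [v_3], [v_4], [v_5], [v_6], [v_7], [v_8]
  1-simplices (27): (27 of them)
  2-simplices (18): (18 of them)

so the chain groups are C_0 ≅ Z^9, C_1 ≅ Z^27, C_2 ≅ Z^18.

Boundary ∂_1: C_1 → C_0 sends each edge [p,q] (with p < q) to q − p. For instance
  ∂[v_0,v_3] = [v_3] − [v_0].
The 9×27 boundary matrix has rank 8 and Smith normal form diag(1,1,1,1,1,1,1,1).

Boundary ∂_2: C_2 → C_1 maps a triangle to the signed sum of its edges. For instance
  ∂[v_1,v_3,v_4] = [v_3,v_4] − [v_1,v_4] + [v_1,v_3],
  ∂[v_3,v_6,v_8] = [v_6,v_8] − [v_3,v_8] + [v_3,v_6].
As a 27×18 matrix over Z this has rank 18, with invariant factors (1,1,1,1,1,1,1,1,1,1,1,1,1,1,1,1,1,2).

From H_k ≅ ker(∂_k) / im(∂_{k+1}) we obtain:

  H_0: rank C_0 − rank ∂_1 = 9 − 8 = 1, and the invariant factors of ∂_1 are all 1, so H_0 ≅ Z.
  H_1: rank ker ∂_1 − rank ∂_2 = (27 − 8) − 18 = 1, and ∂_2 has invariant factor 2 > 1, so H_1 ≅ Z ⊕ Z/2.
  H_2: rank ker ∂_2 − rank ∂_3 = (18 − 18) − 0 = 0, and there is no ∂_3, so H_2 ≅ 0.

As a check, the Euler characteristic is 9 − 27 + 18 = 0, which agrees with 1 − 1 + 0 = 0.

H_0 = Z,  H_1 = Z ⊕ Z/2,  H_2 = 0.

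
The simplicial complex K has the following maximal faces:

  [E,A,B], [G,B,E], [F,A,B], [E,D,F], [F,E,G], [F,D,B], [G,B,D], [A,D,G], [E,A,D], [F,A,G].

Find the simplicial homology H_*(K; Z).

H_0 = Z,  H_1 = Z/2Z,  H_2 = 0.

We work with the vertex ordering A < B < D < E < F < G. The simplices of K, each written with vertices in increasing order, are:

  0-simplices (6): A, B, D, E, F, G
  1-simplices (15): AB, AD, AE, AF, AG, BD, BE, BF, BG, DE, DF, DG, EF, EG, FG
  2-simplices (10): ABE, ABF, ADE, ADG, AFG, BDF, BDG, BEG, DEF, EFG

Hence C_0 ≅ Z^6, C_1 ≅ Z^15, C_2 ≅ Z^10.

The boundary map ∂_1: C_1 → C_0 maps an edge to its endpoints' difference, ∂[p,q] = q − p.
The resulting 6×15 matrix has rank 5, and its Smith normal form has invariant factors (1,1,1,1,1).

Boundary ∂_2: C_2 → C_1 maps a triangle to the signed sum of its edges. For instance
  ∂AFG = FG − AG + AF,
  ∂EFG = FG − EG + EF.
As a 15×10 matrix over Z this has rank 10, with invariant factors (1,1,1,1,1,1,1,1,1,2).

Computing H_k = (kernel of ∂_k) / (image of ∂_{k+1}):

  H_0: rank C_0 − rank ∂_1 = 6 − 5 = 1, and the invariant factors of ∂_1 are all 1, so H_0 = Z.
  H_1: rank ker ∂_1 − rank ∂_2 = (15 − 5) − 10 = 0, and ∂_2 has invariant factor 2 > 1, so H_1 = Z/2Z.
  H_2: rank ker ∂_2 − rank ∂_3 = (10 − 10) − 0 = 0, and there is no ∂_3, so H_2 = 0.

(K is a triangulation of the real projective plane RP^2.)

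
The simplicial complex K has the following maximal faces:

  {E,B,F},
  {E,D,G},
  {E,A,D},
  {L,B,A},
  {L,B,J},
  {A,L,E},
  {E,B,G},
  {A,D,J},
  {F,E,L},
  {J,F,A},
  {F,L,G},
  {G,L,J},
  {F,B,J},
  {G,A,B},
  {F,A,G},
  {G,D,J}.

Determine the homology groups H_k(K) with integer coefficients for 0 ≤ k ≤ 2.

H_0 = Z,  H_1 = Z^2,  H_2 = Z.

Take the total order A < B < D < E < F < G < J < L on the vertex set. Then K (dimension 2) consists of the simplices:

  0-simplices (8): A, B, D, E, F, G, J, L
  1-simplices (24): AB, AD, AE, AF, AG, AJ, AL, BE, BF, BG, BJ, BL, DE, DG, DJ, EF, EG, EL, FG, FJ, FL, GJ, GL, JL
  2-simplices (16): ABG, ABL, ADE, ADJ, AEL, AFG, AFJ, BEF, BEG, BFJ, BJL, DEG, DGJ, EFL, FGL, GJL

so the chain groups are C_0 ≅ Z^8, C_1 ≅ Z^24, C_2 ≅ Z^16.

The boundary map ∂_1: C_1 → C_0 is given by ∂[p,q] = [q] − [p].
As a 8×24 matrix over Z this has rank 7, with invariant factors (1,1,1,1,1,1,1).

The boundary map ∂_2: C_2 → C_1 acts by ∂[p,q,r] = [q,r] − [p,r] + [p,q]. For instance
  ∂BEF = EF − BF + BE,
  ∂ABL = BL − AL + AB.
As a 24×16 matrix over Z this has rank 15, with invariant factors (1,1,1,1,1,1,1,1,1,1,1,1,1,1,1).

Computing H_k = (kernel of ∂_k) / (image of ∂_{k+1}):

  H_0: rank C_0 − rank ∂_1 = 8 − 7 = 1, and the invariant factors of ∂_1 are all 1, so H_0 ≅ Z.
  H_1: rank ker ∂_1 − rank ∂_2 = (24 − 7) − 15 = 2, and the invariant factors of ∂_2 are all 1, so H_1 ≅ Z^2.
  H_2: rank ker ∂_2 − rank ∂_3 = (16 − 15) − 0 = 1, and there is no ∂_3, so H_2 ≅ Z.

As a check, the Euler characteristic is 8 − 24 + 16 = 0, which agrees with 1 − 2 + 1 = 0.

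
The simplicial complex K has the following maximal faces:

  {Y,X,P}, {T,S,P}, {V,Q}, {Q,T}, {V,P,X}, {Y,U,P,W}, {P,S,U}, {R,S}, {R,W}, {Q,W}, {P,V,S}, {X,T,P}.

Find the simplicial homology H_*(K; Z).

H_0 = Z,  H_1 = Z^3,  H_2 = 0,  H_3 = 0.

Take the total order P < Q < R < S < T < U < V < W < X < Y on the vertex set. Then K (dimension 3) consists of the simplices:

  0-simplices (10): P, Q, R, S, T, U, V, W, X, Y
  1-simplices (21): PS, PT, PU, PV, PW, PX, PY, QT, QV, QW, RS, RW, ST, SU, SV, TX, UW, UY, VX, WY, XY
  2-simplices (10): PST, PSU, PSV, PTX, PUW, PUY, PVX, PWY, PXY, UWY
  3-simplices (1): PUWY

Hence C_0 ≅ Z^10, C_1 ≅ Z^21, C_2 ≅ Z^10, C_3 ≅ Z^1.

Boundary ∂_1: C_1 → C_0 sends each edge [p,q] (with p < q) to q − p.
This gives a 10×21 integer matrix of rank 9; reducing to Smith normal form yields diagonal entries (1,1,1,1,1,1,1,1,1).

∂_2: C_2 → C_1 maps a triangle to the signed sum of its edges. For instance
  ∂PVX = VX − PX + PV,
  ∂PTX = TX − PX + PT.
The resulting 21×10 matrix has rank 9, and its Smith normal form has invariant factors (1,1,1,1,1,1,1,1,1).

∂_3: C_3 → C_2 sends each 3-simplex σ to the alternating sum Σ_i (−1)^i (σ with its i-th vertex removed). For instance
  ∂PUWY = UWY − PWY + PUY − PUW.
As a 10×1 matrix over Z this has rank 1, with invariant factors (1).

Computing H_k = (kernel of ∂_k) / (image of ∂_{k+1}):

  H_0: rank C_0 − rank ∂_1 = 10 − 9 = 1, and the invariant factors of ∂_1 are all 1, so H_0 = Z.
  H_1: rank ker ∂_1 − rank ∂_2 = (21 − 9) − 9 = 3, and the invariant factors of ∂_2 are all 1, so H_1 = Z^3.
  H_2: rank ker ∂_2 − rank ∂_3 = (10 − 9) − 1 = 0, and the invariant factors of ∂_3 are all 1, so H_2 = 0.
  H_3: rank ker ∂_3 − rank ∂_4 = (1 − 1) − 0 = 0, and there is no ∂_4, so H_3 = 0.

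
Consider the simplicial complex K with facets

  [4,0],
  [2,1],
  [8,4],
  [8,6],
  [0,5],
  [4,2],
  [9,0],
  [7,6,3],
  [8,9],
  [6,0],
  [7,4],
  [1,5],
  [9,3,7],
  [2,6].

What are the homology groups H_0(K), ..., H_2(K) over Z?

K has 10 vertices, 17 edges, 2 triangles.
rank ∂_0 = 0, rank ∂_1 = 9 ⇒ b_0 = 10 − 0 − 9 = 1; all invariant factors of ∂_1 are 1 so no torsion. So H_0 ≅ Z.
rank ∂_1 = 9, rank ∂_2 = 2 ⇒ b_1 = 17 − 9 − 2 = 6; all invariant factors of ∂_2 are 1 so no torsion. So H_1 ≅ Z^6.
rank ∂_2 = 2, rank ∂_3 = 0 ⇒ b_2 = 2 − 2 − 0 = 0. So H_2 ≅ 0.

H_0 = Z,  H_1 = Z^6,  H_2 = 0.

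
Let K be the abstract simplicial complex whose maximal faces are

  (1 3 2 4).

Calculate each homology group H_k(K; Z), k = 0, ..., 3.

H_0 = Z,  H_1 = 0,  H_2 = 0,  H_3 = 0.

Order the vertices as 1 < 2 < 3 < 4. Listing each simplex with vertices in this order, K has dimension 3 with simplices:

  0-simplices (4): [1], [2], [3], [4]
  1-simplices (6): [1,2], [1,3], [1,4], [2,3], [2,4], [3,4]
  2-simplices (4): [1,2,3], [1,2,4], [1,3,4], [2,3,4]
  3-simplices (1): [1,2,3,4]

giving chain groups C_0 ≅ Z^4, C_1 ≅ Z^6, C_2 ≅ Z^4, C_3 ≅ Z^1.

Boundary ∂_1: C_1 → C_0 is given by ∂[p,q] = [q] − [p].
The resulting 4×6 matrix has rank 3, and its Smith normal form has invariant factors (1,1,1).

The boundary map ∂_2: C_2 → C_1 acts by ∂[p,q,r] = [q,r] − [p,r] + [p,q]. For instance
  ∂[1,2,3] = [2,3] − [1,3] + [1,2],
  ∂[2,3,4] = [3,4] − [2,4] + [2,3].
As a 6×4 matrix over Z this has rank 3, with invariant factors (1,1,1).

∂_3: C_3 → C_2 sends each 3-simplex σ to the alternating sum Σ_i (−1)^i (σ with its i-th vertex removed). For instance
  ∂[1,2,3,4] = [2,3,4] − [1,3,4] + [1,2,4] − [1,2,3].
This gives a 4×1 integer matrix of rank 1; reducing to Smith normal form yields diagonal entries (1).

From H_k ≅ ker(∂_k) / im(∂_{k+1}) we obtain:

  H_0: rank C_0 − rank ∂_1 = 4 − 3 = 1, and the invariant factors of ∂_1 are all 1, so H_0 = Z.
  H_1: rank ker ∂_1 − rank ∂_2 = (6 − 3) − 3 = 0, and the invariant factors of ∂_2 are all 1, so H_1 = 0.
  H_2: rank ker ∂_2 − rank ∂_3 = (4 − 3) − 1 = 0, and the invariant factors of ∂_3 are all 1, so H_2 = 0.
  H_3: rank ker ∂_3 − rank ∂_4 = (1 − 1) − 0 = 0, and there is no ∂_4, so H_3 = 0.

As a check, the Euler characteristic is 4 − 6 + 4 − 1 = 1, which agrees with 1 − 0 + 0 − 0 = 1.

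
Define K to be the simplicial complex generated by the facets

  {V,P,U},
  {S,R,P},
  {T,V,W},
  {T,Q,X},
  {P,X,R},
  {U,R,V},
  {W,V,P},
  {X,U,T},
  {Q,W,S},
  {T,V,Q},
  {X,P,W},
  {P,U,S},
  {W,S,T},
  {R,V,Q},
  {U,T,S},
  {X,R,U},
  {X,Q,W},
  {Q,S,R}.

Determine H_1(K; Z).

Fix the vertex order P < Q < R < S < T < U < V < W < X and write every simplex with vertices in increasing order. Then dim K = 2 and the simplices of K are:

  0-simplices (9): P, Q, R, S, T, U, V, W, X
  1-simplices (27): PR, PS, PU, PV, PW, PX, QR, QS, QT, QV, QW, QX, RS, RU, RV, RX, ST, SU, SW, TU, TV, TW, TX, UV, UX, VW, WX
  2-simplices (18): PRS, PRX, PSU, PUV, PVW, PWX, QRS, QRV, QSW, QTV, QTX, QWX, RUV, RUX, STU, STW, TUX, TVW

giving chain groups C_0 ≅ Z^9, C_1 ≅ Z^27, C_2 ≅ Z^18.

Boundary ∂_1: C_1 → C_0 sends each edge [p,q] (with p < q) to q − p. For instance
  ∂UX = X − U.
As a 9×27 matrix over Z this has rank 8, with invariant factors (1,1,1,1,1,1,1,1).

∂_2: C_2 → C_1 maps a triangle to the signed sum of its edges. For instance
  ∂TVW = VW − TW + TV,
  ∂QRS = RS − QS + QR.
This gives a 27×18 integer matrix of rank 18; reducing to Smith normal form yields diagonal entries (1,1,1,1,1,1,1,1,1,1,1,1,1,1,1,1,1,2).

Computing H_k = (kernel of ∂_k) / (image of ∂_{k+1}):

  H_1: rank ker ∂_1 − rank ∂_2 = (27 − 8) − 18 = 1, and ∂_2 has invariant factor 2 > 1, so H_1 = Z ⊕ Z/2.

H_1 = Z ⊕ Z/2.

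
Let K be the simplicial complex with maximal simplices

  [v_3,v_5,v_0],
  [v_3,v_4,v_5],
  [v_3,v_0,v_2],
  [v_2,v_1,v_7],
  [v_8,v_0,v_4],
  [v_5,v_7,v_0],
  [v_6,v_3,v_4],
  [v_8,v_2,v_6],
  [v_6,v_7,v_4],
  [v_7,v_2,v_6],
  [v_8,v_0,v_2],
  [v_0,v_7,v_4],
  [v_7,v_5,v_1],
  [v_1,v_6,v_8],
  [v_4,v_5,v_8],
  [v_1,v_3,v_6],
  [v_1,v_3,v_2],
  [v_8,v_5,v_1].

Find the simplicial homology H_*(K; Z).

Order the vertices as v_0 < v_1 < v_2 < v_3 < v_4 < v_5 < v_6 < v_7 < v_8. Listing each simplex with vertices in this order, K has dimension 2 with simplices:

  0-simplices (9): [v_0], [v_1], [v_2], [v_3], [v_4], [v_5], [v_6], [v_7], [v_8]
  1-simplices (27): (27 of them)
  2-simplices (18): (18 of them)

giving chain groups C_0 ≅ Z^9, C_1 ≅ Z^27, C_2 ≅ Z^18.

Boundary ∂_1: C_1 → C_0 maps an edge to its endpoints' difference, ∂[p,q] = q − p. For instance
  ∂[v_5,v_8] = [v_8] − [v_5].
As a 9×27 matrix over Z this has rank 8, with invariant factors (1,1,1,1,1,1,1,1).

The boundary map ∂_2: C_2 → C_1 sends each 2-simplex [p,q,r] to [q,r] − [p,r] + [p,q]. For instance
  ∂[v_0,v_2,v_3] = [v_2,v_3] − [v_0,v_3] + [v_0,v_2],
  ∂[v_1,v_2,v_7] = [v_2,v_7] − [v_1,v_7] + [v_1,v_2].
The 27×18 boundary matrix has rank 18 and Smith normal form diag(1,1,1,1,1,1,1,1,1,1,1,1,1,1,1,1,1,2).

Now H_k = ker ∂_k / im ∂_{k+1}, so:

  H_0: rank C_0 − rank ∂_1 = 9 − 8 = 1, and the invariant factors of ∂_1 are all 1, so H_0 ≅ Z.
  H_1: rank ker ∂_1 − rank ∂_2 = (27 − 8) − 18 = 1, and ∂_2 has invariant factor 2 > 1, so H_1 ≅ Z ⊕ Z/2.
  H_2: rank ker ∂_2 − rank ∂_3 = (18 − 18) − 0 = 0, and there is no ∂_3, so H_2 ≅ 0.

(K is a triangulation of the Klein bottle.)

H_0 ≅ Z,  H_1 ≅ Z ⊕ Z/2,  H_2 = 0.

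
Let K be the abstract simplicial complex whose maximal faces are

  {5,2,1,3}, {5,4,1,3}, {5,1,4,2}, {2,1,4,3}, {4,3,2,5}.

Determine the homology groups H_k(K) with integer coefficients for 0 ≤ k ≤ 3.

K has 5 vertices, 10 edges, 10 triangles, 5 3-simplices.
rank ∂_0 = 0, rank ∂_1 = 4 ⇒ b_0 = 5 − 0 − 4 = 1; all invariant factors of ∂_1 are 1 so no torsion. So H_0 ≅ Z.
rank ∂_1 = 4, rank ∂_2 = 6 ⇒ b_1 = 10 − 4 − 6 = 0; all invariant factors of ∂_2 are 1 so no torsion. So H_1 ≅ 0.
rank ∂_2 = 6, rank ∂_3 = 4 ⇒ b_2 = 10 − 6 − 4 = 0; all invariant factors of ∂_3 are 1 so no torsion. So H_2 ≅ 0.
rank ∂_3 = 4, rank ∂_4 = 0 ⇒ b_3 = 5 − 4 − 0 = 1. So H_3 ≅ Z.

H_0 = Z,  H_1 = 0,  H_2 = 0,  H_3 = Z.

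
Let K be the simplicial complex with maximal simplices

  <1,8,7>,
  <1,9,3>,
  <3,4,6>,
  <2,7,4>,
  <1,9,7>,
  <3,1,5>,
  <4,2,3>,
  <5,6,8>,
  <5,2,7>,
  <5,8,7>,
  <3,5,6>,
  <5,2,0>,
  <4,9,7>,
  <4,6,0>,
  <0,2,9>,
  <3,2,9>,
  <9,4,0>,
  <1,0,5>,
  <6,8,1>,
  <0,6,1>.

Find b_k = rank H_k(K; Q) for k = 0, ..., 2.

Fix the vertex order 0 < 1 < 2 < 3 < 4 < 5 < 6 < 7 < 8 < 9 and write every simplex with vertices in increasing order. Then dim K = 2 and the simplices of K are:

  0-simplices (10): [0], [1], [2], [3], [4], [5], [6], [7], [8], [9]
  1-simplices (30): (30 of them)
  2-simplices (20): (20 of them)

Hence C_0 ≅ Z^10, C_1 ≅ Z^30, C_2 ≅ Z^20.

The boundary map ∂_1: C_1 → C_0 maps an edge to its endpoints' difference, ∂[p,q] = q − p. For instance
  ∂[3,5] = [5] − [3].
This gives a 10×30 integer matrix of rank 9; reducing to Smith normal form yields diagonal entries (1,1,1,1,1,1,1,1,1).

Boundary ∂_2: C_2 → C_1 acts by ∂[p,q,r] = [q,r] − [p,r] + [p,q]. For instance
  ∂[0,1,5] = [1,5] − [0,5] + [0,1],
  ∂[2,5,7] = [5,7] − [2,7] + [2,5].
The 30×20 boundary matrix has rank 20 and Smith normal form diag(1,1,1,1,1,1,1,1,1,1,1,1,1,1,1,1,1,1,1,2).

From H_k ≅ ker(∂_k) / im(∂_{k+1}) we obtain:

  H_0: rank C_0 − rank ∂_1 = 10 − 9 = 1, and the invariant factors of ∂_1 are all 1, so H_0 ≅ Z.
  H_1: rank ker ∂_1 − rank ∂_2 = (30 − 9) − 20 = 1, and ∂_2 has invariant factor 2 > 1, so H_1 ≅ Z ⊕ Z/2Z.
  H_2: rank ker ∂_2 − rank ∂_3 = (20 − 20) − 0 = 0, and there is no ∂_3, so H_2 ≅ 0.

(K is a triangulation of the Klein bottle.)

Hence the Betti numbers are b_0 = 1, b_1 = 1, b_2 = 0.

b_0 = 1, b_1 = 1, b_2 = 0.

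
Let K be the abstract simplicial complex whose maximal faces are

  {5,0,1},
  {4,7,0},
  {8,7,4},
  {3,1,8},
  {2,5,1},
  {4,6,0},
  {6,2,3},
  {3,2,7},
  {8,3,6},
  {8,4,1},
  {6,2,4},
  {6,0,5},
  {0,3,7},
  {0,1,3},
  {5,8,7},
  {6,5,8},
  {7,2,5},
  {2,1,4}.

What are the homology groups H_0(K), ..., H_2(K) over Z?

H_0 = Z,  H_1 = Z^2,  H_2 = Z.

Order the vertices as 0 < 1 < 2 < 3 < 4 < 5 < 6 < 7 < 8. Listing each simplex with vertices in this order, K has dimension 2 with simplices:

  0-simplices (9): [0], [1], [2], [3], [4], [5], [6], [7], [8]
  1-simplices (27): (27 of them)
  2-simplices (18): [0,1,3], [0,1,5], [0,3,7], [0,4,6], [0,4,7], [0,5,6], [1,2,4], [1,2,5], [1,3,8], [1,4,8], [2,3,6], [2,3,7], [2,4,6], [2,5,7], [3,6,8], [4,7,8], [5,6,8], [5,7,8]

so the chain groups are C_0 ≅ Z^9, C_1 ≅ Z^27, C_2 ≅ Z^18.

∂_1: C_1 → C_0 is given by ∂[p,q] = [q] − [p]. For instance
  ∂[5,6] = [6] − [5].
This gives a 9×27 integer matrix of rank 8; reducing to Smith normal form yields diagonal entries (1,1,1,1,1,1,1,1).

Boundary ∂_2: C_2 → C_1 maps a triangle to the signed sum of its edges. For instance
  ∂[0,1,5] = [1,5] − [0,5] + [0,1],
  ∂[0,4,6] = [4,6] − [0,6] + [0,4].
This gives a 27×18 integer matrix of rank 17; reducing to Smith normal form yields diagonal entries (1,1,1,1,1,1,1,1,1,1,1,1,1,1,1,1,1).

Now H_k = ker ∂_k / im ∂_{k+1}, so:

  H_0: rank C_0 − rank ∂_1 = 9 − 8 = 1, and the invariant factors of ∂_1 are all 1, so H_0 = Z.
  H_1: rank ker ∂_1 − rank ∂_2 = (27 − 8) − 17 = 2, and the invariant factors of ∂_2 are all 1, so H_1 = Z^2.
  H_2: rank ker ∂_2 − rank ∂_3 = (18 − 17) − 0 = 1, and there is no ∂_3, so H_2 = Z.

As a check, the Euler characteristic is 9 − 27 + 18 = 0, which agrees with 1 − 2 + 1 = 0.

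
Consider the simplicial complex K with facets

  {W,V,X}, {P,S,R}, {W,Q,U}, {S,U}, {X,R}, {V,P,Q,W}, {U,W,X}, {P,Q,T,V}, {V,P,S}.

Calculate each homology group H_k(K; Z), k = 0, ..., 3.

Order the vertices as P < Q < R < S < T < U < V < W < X. Listing each simplex with vertices in this order, K has dimension 3 with simplices:

  0-simplices (9): P, Q, R, S, T, U, V, W, X
  1-simplices (20): PQ, PR, PS, PT, PV, PW, QT, QU, QV, QW, RS, RX, SU, SV, TV, UW, UX, VW, VX, WX
  2-simplices (12): PQT, PQV, PQW, PRS, PSV, PTV, PVW, QTV, QUW, QVW, UWX, VWX
  3-simplices (2): PQTV, PQVW

Hence C_0 ≅ Z^9, C_1 ≅ Z^20, C_2 ≅ Z^12, C_3 ≅ Z^2.

The boundary map ∂_1: C_1 → C_0 is given by ∂[p,q] = [q] − [p]. For instance
  ∂QT = T − Q.
The resulting 9×20 matrix has rank 8, and its Smith normal form has invariant factors (1,1,1,1,1,1,1,1).

∂_2: C_2 → C_1 sends each 2-simplex [p,q,r] to [q,r] − [p,r] + [p,q]. For instance
  ∂PQW = QW − PW + PQ,
  ∂PTV = TV − PV + PT.
The resulting 20×12 matrix has rank 10, and its Smith normal form has invariant factors (1,1,1,1,1,1,1,1,1,1).

Boundary ∂_3: C_3 → C_2 sends each 3-simplex σ to the alternating sum Σ_i (−1)^i (σ with its i-th vertex removed). For instance
  ∂PQTV = QTV − PTV + PQV − PQT,
  ∂PQVW = QVW − PVW + PQW − PQV.
As a 12×2 matrix over Z this has rank 2, with invariant factors (1,1).

From H_k ≅ ker(∂_k) / im(∂_{k+1}) we obtain:

  H_0: rank C_0 − rank ∂_1 = 9 − 8 = 1, and the invariant factors of ∂_1 are all 1, so H_0 = Z.
  H_1: rank ker ∂_1 − rank ∂_2 = (20 − 8) − 10 = 2, and the invariant factors of ∂_2 are all 1, so H_1 = Z^2.
  H_2: rank ker ∂_2 − rank ∂_3 = (12 − 10) − 2 = 0, and the invariant factors of ∂_3 are all 1, so H_2 = 0.
  H_3: rank ker ∂_3 − rank ∂_4 = (2 − 2) − 0 = 0, and there is no ∂_4, so H_3 = 0.

H_0 ≅ Z,  H_1 ≅ Z^2,  H_2 = 0,  H_3 = 0.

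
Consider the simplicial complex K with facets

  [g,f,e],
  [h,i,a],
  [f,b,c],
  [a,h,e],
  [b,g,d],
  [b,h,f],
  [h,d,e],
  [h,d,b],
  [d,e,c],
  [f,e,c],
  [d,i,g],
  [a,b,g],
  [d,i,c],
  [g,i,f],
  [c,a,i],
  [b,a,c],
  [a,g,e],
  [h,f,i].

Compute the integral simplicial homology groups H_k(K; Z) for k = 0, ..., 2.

H_0 ≅ Z,  H_1 ≅ Z^2,  H_2 ≅ Z.

Order the vertices as a < b < c < d < e < f < g < h < i. Listing each simplex with vertices in this order, K has dimension 2 with simplices:

  0-simplices (9): a, b, c, d, e, f, g, h, i
  1-simplices (27): ab, ac, ae, ag, ah, ai, bc, bd, bf, bg, bh, cd, ce, cf, ci, de, dg, dh, di, ef, eg, eh, fg, fh, fi, gi, hi
  2-simplices (18): abc, abg, aci, aeg, aeh, ahi, bcf, bdg, bdh, bfh, cde, cdi, cef, deh, dgi, efg, fgi, fhi

giving chain groups C_0 ≅ Z^9, C_1 ≅ Z^27, C_2 ≅ Z^18.

The boundary map ∂_1: C_1 → C_0 is given by ∂[p,q] = [q] − [p]. For instance
  ∂ah = h − a.
The resulting 9×27 matrix has rank 8, and its Smith normal form has invariant factors (1,1,1,1,1,1,1,1).

∂_2: C_2 → C_1 sends each 2-simplex [p,q,r] to [q,r] − [p,r] + [p,q]. For instance
  ∂fgi = gi − fi + fg,
  ∂cde = de − ce + cd.
This gives a 27×18 integer matrix of rank 17; reducing to Smith normal form yields diagonal entries (1,1,1,1,1,1,1,1,1,1,1,1,1,1,1,1,1).

Computing H_k = (kernel of ∂_k) / (image of ∂_{k+1}):

  H_0: rank C_0 − rank ∂_1 = 9 − 8 = 1, and the invariant factors of ∂_1 are all 1, so H_0 = Z.
  H_1: rank ker ∂_1 − rank ∂_2 = (27 − 8) − 17 = 2, and the invariant factors of ∂_2 are all 1, so H_1 = Z^2.
  H_2: rank ker ∂_2 − rank ∂_3 = (18 − 17) − 0 = 1, and there is no ∂_3, so H_2 = Z.

As a check, the Euler characteristic is 9 − 27 + 18 = 0, which agrees with 1 − 2 + 1 = 0.
(K is a triangulation of the torus T^2.)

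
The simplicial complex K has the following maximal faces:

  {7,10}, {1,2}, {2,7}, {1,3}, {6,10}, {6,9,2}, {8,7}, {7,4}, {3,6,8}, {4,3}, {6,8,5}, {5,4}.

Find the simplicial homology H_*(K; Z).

H_0 = Z,  H_1 = Z^5,  H_2 = 0.

Order the vertices as 1 < 2 < 3 < 4 < 5 < 6 < 7 < 8 < 9 < 10. Listing each simplex with vertices in this order, K has dimension 2 with simplices:

  0-simplices (10): [1], [2], [3], [4], [5], [6], [7], [8], [9], [10]
  1-simplices (17): [1,2], [1,3], [2,6], [2,7], [2,9], [3,4], [3,6], [3,8], [4,5], [4,7], [5,6], [5,8], [6,8], [6,9], [6,10], [7,8], [7,10]
  2-simplices (3): [2,6,9], [3,6,8], [5,6,8]

Hence C_0 ≅ Z^10, C_1 ≅ Z^17, C_2 ≅ Z^3.

∂_1: C_1 → C_0 maps an edge to its endpoints' difference, ∂[p,q] = q − p. For instance
  ∂[6,8] = [8] − [6].
The resulting 10×17 matrix has rank 9, and its Smith normal form has invariant factors (1,1,1,1,1,1,1,1,1).

Boundary ∂_2: C_2 → C_1 acts by ∂[p,q,r] = [q,r] − [p,r] + [p,q]. For instance
  ∂[2,6,9] = [6,9] − [2,9] + [2,6],
  ∂[3,6,8] = [6,8] − [3,8] + [3,6].
The resulting 17×3 matrix has rank 3, and its Smith normal form has invariant factors (1,1,1).

From H_k ≅ ker(∂_k) / im(∂_{k+1}) we obtain:

  H_0: rank C_0 − rank ∂_1 = 10 − 9 = 1, and the invariant factors of ∂_1 are all 1, so H_0 = Z.
  H_1: rank ker ∂_1 − rank ∂_2 = (17 − 9) − 3 = 5, and the invariant factors of ∂_2 are all 1, so H_1 = Z^5.
  H_2: rank ker ∂_2 − rank ∂_3 = (3 − 3) − 0 = 0, and there is no ∂_3, so H_2 = 0.

As a check, the Euler characteristic is 10 − 17 + 3 = -4, which agrees with 1 − 5 + 0 = -4.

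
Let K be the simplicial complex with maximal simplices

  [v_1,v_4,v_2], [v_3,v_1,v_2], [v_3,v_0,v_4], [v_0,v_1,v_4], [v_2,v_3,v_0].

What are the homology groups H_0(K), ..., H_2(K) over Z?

H_0 = Z,  H_1 = Z,  H_2 = 0.

Order the vertices as v_0 < v_1 < v_2 < v_3 < v_4. Listing each simplex with vertices in this order, K has dimension 2 with simplices:

  0-simplices (5): [v_0], [v_1], [v_2], [v_3], [v_4]
  1-simplices (10): [v_0,v_1], [v_0,v_2], [v_0,v_3], [v_0,v_4], [v_1,v_2], [v_1,v_3], [v_1,v_4], [v_2,v_3], [v_2,v_4], [v_3,v_4]
  2-simplices (5): [v_0,v_1,v_4], [v_0,v_2,v_3], [v_0,v_3,v_4], [v_1,v_2,v_3], [v_1,v_2,v_4]

giving chain groups C_0 ≅ Z^5, C_1 ≅ Z^10, C_2 ≅ Z^5.

Boundary ∂_1: C_1 → C_0 maps an edge to its endpoints' difference, ∂[p,q] = q − p. For instance
  ∂[v_0,v_4] = [v_4] − [v_0].
As a 5×10 matrix over Z this has rank 4, with invariant factors (1,1,1,1).

The boundary map ∂_2: C_2 → C_1 sends each 2-simplex [p,q,r] to [q,r] − [p,r] + [p,q]. For instance
  ∂[v_0,v_1,v_4] = [v_1,v_4] − [v_0,v_4] + [v_0,v_1],
  ∂[v_1,v_2,v_4] = [v_2,v_4] − [v_1,v_4] + [v_1,v_2].
The 10×5 boundary matrix has rank 5 and Smith normal form diag(1,1,1,1,1).

From H_k ≅ ker(∂_k) / im(∂_{k+1}) we obtain:

  H_0: rank C_0 − rank ∂_1 = 5 − 4 = 1, and the invariant factors of ∂_1 are all 1, so H_0 ≅ Z.
  H_1: rank ker ∂_1 − rank ∂_2 = (10 − 4) − 5 = 1, and the invariant factors of ∂_2 are all 1, so H_1 ≅ Z.
  H_2: rank ker ∂_2 − rank ∂_3 = (5 − 5) − 0 = 0, and there is no ∂_3, so H_2 ≅ 0.

As a check, the Euler characteristic is 5 − 10 + 5 = 0, which agrees with 1 − 1 + 0 = 0.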